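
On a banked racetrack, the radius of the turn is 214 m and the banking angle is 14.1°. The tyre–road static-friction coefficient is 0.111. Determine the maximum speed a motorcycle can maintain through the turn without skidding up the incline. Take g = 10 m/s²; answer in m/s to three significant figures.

28.2 m/s

At the maximum speed, friction acts down the slope at its limiting value f = μN. Radially (horizontal, toward centre): N sinθ + μN cosθ = mv²/r. Vertically: N cosθ − μN sinθ = mg.
Dividing: v² = r g (sinθ + μcosθ)/(cosθ − μsinθ).
sinθ + μcosθ = 0.2436 + 0.111×0.9699 = 0.3513; cosθ − μsinθ = 0.9699 − 0.111×0.2436 = 0.9428.
v² = 214 × 10.0 × 0.3513/0.9428 = 797.3 m²/s², so v = 28.24 m/s.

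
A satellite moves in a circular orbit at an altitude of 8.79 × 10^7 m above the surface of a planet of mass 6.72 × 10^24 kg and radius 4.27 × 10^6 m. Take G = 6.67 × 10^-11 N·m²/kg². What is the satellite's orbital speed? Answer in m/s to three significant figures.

Orbital radius r = R + h = 4.27 × 10^6 + 8.79 × 10^7 = 9.217 × 10^7 m.
Gravity supplies the centripetal force: G M m / r² = m v² / r, so v = √(GM/r).
v = √(6.67 × 10^-11 × 6.72 × 10^24 / 9.217 × 10^7) = √(4.863 × 10^6) = 2205 m/s.

2210 m/s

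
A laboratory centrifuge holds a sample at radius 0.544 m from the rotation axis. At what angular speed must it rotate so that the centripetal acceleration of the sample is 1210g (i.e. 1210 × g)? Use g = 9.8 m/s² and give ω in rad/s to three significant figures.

148 rad/s

Centripetal acceleration a_c = ω²r. Setting ω²r = 1210g:
ω = √(1210g / r) = √(1210 × 9.8 / 0.544) = √21800 = 147.6 rad/s.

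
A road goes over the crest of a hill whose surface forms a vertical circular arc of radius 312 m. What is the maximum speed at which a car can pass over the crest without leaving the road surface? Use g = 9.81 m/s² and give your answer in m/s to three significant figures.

55.3 m/s

At the crest the centre of the circle is below the car, so the net downward (centripetal) force is mg − N = mv²/r.
The car leaves the road when N → 0, giving v_max = √(g r) = √(9.81 × 312) = 55.32 m/s.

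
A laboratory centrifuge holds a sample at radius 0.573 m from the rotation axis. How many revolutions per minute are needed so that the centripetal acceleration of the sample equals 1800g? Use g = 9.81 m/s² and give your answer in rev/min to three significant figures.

Require ω²r = 1800g, so ω = √(1800 × 9.81/0.573) = 175.5 rad/s.
In rev/min: ω × 60/(2π) = 175.5 × 60/(2π) = 1676 rev/min.

1680 rev/min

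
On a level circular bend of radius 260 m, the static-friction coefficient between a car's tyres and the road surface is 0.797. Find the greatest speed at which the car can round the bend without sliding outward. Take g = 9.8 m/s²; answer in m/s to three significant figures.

45.1 m/s

On a flat curve, static friction is the only horizontal force, so it must supply the full centripetal force: μ_s m g = m v²/r.
Mass cancels: v_max = √(μ_s g r) = √(0.797 × 9.8 × 260) = √2031 = 45.06 m/s.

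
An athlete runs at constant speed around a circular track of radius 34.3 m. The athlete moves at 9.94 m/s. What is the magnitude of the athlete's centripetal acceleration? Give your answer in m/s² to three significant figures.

a_c = v²/r = (9.940)²/34.3 = 98.80/34.3 = 2.881 m/s².

2.88 m/s²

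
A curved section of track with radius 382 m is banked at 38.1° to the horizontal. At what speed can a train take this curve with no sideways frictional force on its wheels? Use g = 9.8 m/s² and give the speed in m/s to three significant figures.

On a frictionless banked curve, N sinθ = mv²/r and N cosθ = mg, so tanθ = v²/(rg).
v = √(r g tanθ) = √(382 × 9.8 × tan 38.1°) = √(382 × 9.8 × 0.7841) = √2935 = 54.18 m/s.

54.2 m/s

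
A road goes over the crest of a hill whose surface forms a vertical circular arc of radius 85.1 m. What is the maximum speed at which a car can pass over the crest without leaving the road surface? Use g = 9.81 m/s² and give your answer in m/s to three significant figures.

28.9 m/s

At the crest the centre of the circle is below the car, so the net downward (centripetal) force is mg − N = mv²/r.
The car leaves the road when N → 0, giving v_max = √(g r) = √(9.81 × 85.1) = 28.89 m/s.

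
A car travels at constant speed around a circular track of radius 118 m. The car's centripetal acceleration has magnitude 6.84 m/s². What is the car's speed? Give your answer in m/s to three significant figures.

28.4 m/s

a_c = v²/r ⇒ v = √(a_c · r) = √(6.84 × 118) = √807.1 = 28.41 m/s.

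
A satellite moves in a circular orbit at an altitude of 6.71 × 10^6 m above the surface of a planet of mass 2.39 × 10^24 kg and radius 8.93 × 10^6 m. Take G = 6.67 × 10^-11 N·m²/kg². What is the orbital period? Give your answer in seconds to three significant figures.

r = R + h = 8.93 × 10^6 + 6.71 × 10^6 = 1.564 × 10^7 m. Gravity provides the centripetal force: G M m / r² = m v² / r ⇒ v = √(GM/r) = 3193 m/s.
T = 2πr/v = 2π × 1.564 × 10^7 / 3193 = 30780 s.

30800 s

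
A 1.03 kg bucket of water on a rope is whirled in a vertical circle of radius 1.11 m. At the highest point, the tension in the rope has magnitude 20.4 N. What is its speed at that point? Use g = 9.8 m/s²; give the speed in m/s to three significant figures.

At the top, T + mg = mv²/r, so v = √(r(T/m + g)) = √(1.11 × (20.4/1.03 + 9.8)) = √(1.11 × 29.61) = √32.86 = 5.733 m/s.

5.73 m/s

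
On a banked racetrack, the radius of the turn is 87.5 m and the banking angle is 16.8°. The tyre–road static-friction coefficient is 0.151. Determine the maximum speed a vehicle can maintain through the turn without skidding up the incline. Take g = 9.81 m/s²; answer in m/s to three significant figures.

20.2 m/s

At the maximum speed, friction acts down the slope at its limiting value f = μN. Radially (horizontal, toward centre): N sinθ + μN cosθ = mv²/r. Vertically: N cosθ − μN sinθ = mg.
Dividing: v² = r g (sinθ + μcosθ)/(cosθ − μsinθ).
sinθ + μcosθ = 0.2890 + 0.151×0.9573 = 0.4336; cosθ − μsinθ = 0.9573 − 0.151×0.2890 = 0.9137.
v² = 87.5 × 9.81 × 0.4336/0.9137 = 407.3 m²/s², so v = 20.18 m/s.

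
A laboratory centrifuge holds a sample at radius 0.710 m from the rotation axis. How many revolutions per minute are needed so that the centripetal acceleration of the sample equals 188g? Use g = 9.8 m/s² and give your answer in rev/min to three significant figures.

Require ω²r = 188g, so ω = √(188 × 9.8/0.710) = 50.94 rad/s.
In rev/min: ω × 60/(2π) = 50.94 × 60/(2π) = 486.4 rev/min.

486 rev/min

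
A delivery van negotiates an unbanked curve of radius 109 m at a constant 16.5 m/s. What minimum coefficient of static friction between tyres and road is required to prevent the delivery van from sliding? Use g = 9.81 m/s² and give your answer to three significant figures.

Friction provides the centripetal force: μ_s m g = m v²/r, so μ_s = v²/(g r) = (16.50)²/(9.81 × 109) = 272.2/1069 = 0.2546.

0.255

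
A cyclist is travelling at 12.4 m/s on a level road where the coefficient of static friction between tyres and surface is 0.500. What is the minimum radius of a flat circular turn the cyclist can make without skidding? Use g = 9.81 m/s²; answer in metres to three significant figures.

At the limit, μ_s m g = m v²/r, so r_min = v²/(μ_s g) = (12.4)²/(0.500 × 9.81) = 153.8/4.905 = 31.35 m.

31.3 m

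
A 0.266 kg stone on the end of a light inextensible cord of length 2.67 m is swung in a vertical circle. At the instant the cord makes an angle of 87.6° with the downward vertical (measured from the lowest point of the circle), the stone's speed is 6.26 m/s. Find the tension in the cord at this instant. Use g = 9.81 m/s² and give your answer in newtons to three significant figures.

Take the radial direction toward the centre of the circle as positive. The component of the weight along the string toward the centre is −mg cos φ (φ measured from the bottom), so Newton's second law along the string gives T − mg cos φ = m v²/r.
cos 87.6° = 0.04188, so T = m(v²/r + g cos φ) = 0.266 × ((6.26)²/2.67 + 9.81 × 0.04188) = 0.266 × (14.68 + (0.4108)) = 0.266 × 15.09 = 4.013 N.

4.01 N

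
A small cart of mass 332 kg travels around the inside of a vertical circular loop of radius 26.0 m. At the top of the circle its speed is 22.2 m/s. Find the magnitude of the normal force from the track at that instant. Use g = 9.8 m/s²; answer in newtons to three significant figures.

3040 N

At the top, both N and the weight mg point inward (toward the centre), so N + mg = mv²/r.
N = m(v²/r − g) = 332 × ((22.2)²/26.0 − 9.8) = 332 × (18.96 − 9.8) = 332 × 9.155 = 3040 N.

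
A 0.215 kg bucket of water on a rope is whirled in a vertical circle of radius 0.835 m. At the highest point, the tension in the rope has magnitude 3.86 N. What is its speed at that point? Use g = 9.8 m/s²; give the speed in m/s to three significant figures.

4.81 m/s

At the top, T + mg = mv²/r, so v = √(r(T/m + g)) = √(0.835 × (3.86/0.215 + 9.8)) = √(0.835 × 27.75) = √23.17 = 4.814 m/s.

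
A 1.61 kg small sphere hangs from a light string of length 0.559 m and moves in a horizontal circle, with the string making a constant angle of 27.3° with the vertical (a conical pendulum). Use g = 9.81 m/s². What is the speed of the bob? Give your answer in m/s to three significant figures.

The radius of the circle is r = L sinθ = 0.559 × sin 27.3° = 0.2564 m.
Horizontally T sinθ = mv²/r and vertically T cosθ = mg, so tanθ = v²/(rg).
v = √(r g tanθ) = √(0.2564 × 9.81 × 0.5161) = √1.298 = 1.139 m/s.

1.14 m/s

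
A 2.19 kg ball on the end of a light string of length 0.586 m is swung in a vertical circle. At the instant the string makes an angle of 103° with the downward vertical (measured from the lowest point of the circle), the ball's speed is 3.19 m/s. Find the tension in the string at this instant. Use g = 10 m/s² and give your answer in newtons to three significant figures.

Take the radial direction toward the centre of the circle as positive. The component of the weight along the string toward the centre is −mg cos φ (φ measured from the bottom), so Newton's second law along the string gives T − mg cos φ = m v²/r.
cos 103° = -0.2250, so T = m(v²/r + g cos φ) = 2.19 × ((3.19)²/0.586 + 10.0 × -0.2250) = 2.19 × (17.37 + (-2.250)) = 2.19 × 15.12 = 33.10 N.

33.1 N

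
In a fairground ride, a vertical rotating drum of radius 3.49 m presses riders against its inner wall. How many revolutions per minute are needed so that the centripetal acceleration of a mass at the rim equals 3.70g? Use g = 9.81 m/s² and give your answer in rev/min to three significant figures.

30.8 rev/min

Require ω²r = 3.70g, so ω = √(3.70 × 9.81/3.49) = 3.225 rad/s.
In rev/min: ω × 60/(2π) = 3.225 × 60/(2π) = 30.80 rev/min.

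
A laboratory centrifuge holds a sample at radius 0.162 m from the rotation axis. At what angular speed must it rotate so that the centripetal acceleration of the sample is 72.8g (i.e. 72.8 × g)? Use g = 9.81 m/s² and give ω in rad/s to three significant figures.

66.4 rad/s

Centripetal acceleration a_c = ω²r. Setting ω²r = 72.8g:
ω = √(72.8g / r) = √(72.8 × 9.81 / 0.162) = √4408 = 66.40 rad/s.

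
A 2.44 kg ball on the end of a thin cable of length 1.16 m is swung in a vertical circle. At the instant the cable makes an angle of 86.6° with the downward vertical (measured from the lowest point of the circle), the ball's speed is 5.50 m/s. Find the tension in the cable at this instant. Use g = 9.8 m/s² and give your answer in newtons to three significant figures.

Take the radial direction toward the centre of the circle as positive. The component of the weight along the string toward the centre is −mg cos φ (φ measured from the bottom), so Newton's second law along the string gives T − mg cos φ = m v²/r.
cos 86.6° = 0.05931, so T = m(v²/r + g cos φ) = 2.44 × ((5.50)²/1.16 + 9.8 × 0.05931) = 2.44 × (26.08 + (0.5812)) = 2.44 × 26.66 = 65.05 N.

65.0 N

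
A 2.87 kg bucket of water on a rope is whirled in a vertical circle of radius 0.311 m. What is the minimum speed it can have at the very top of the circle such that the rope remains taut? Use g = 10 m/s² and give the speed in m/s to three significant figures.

At the top, both weight mg and T point toward the centre: T + mg = mv²/r.
At minimum speed T → 0, so mg = mv_min²/r ⇒ v_min = √(g r) = √(10.0 × 0.311) = 1.764 m/s.

1.76 m/s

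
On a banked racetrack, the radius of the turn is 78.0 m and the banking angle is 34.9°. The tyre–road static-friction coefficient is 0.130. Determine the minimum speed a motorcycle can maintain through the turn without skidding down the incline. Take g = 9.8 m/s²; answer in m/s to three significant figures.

19.9 m/s

At the minimum speed, friction acts up the slope at its limiting value f = μN. Radially (horizontal, toward centre): N sinθ − μN cosθ = mv²/r. Vertically: N cosθ + μN sinθ = mg.
Dividing: v² = r g (sinθ − μcosθ)/(cosθ + μsinθ).
sinθ − μcosθ = 0.5721 − 0.130×0.8202 = 0.4655; cosθ + μsinθ = 0.8202 + 0.130×0.5721 = 0.8945.
v² = 78.0 × 9.8 × 0.4655/0.8945 = 397.8 m²/s², so v = 19.95 m/s.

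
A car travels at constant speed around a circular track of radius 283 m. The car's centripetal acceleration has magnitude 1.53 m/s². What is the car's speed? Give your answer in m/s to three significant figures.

20.8 m/s

a_c = v²/r ⇒ v = √(a_c · r) = √(1.53 × 283) = √433.0 = 20.81 m/s.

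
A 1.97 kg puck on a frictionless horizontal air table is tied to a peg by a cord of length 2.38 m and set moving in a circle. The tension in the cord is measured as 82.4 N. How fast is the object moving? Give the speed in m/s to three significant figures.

9.98 m/s

T = m v²/r ⇒ v = √(T r / m) = √(82.4 × 2.38 / 1.97) = √99.55 = 9.977 m/s.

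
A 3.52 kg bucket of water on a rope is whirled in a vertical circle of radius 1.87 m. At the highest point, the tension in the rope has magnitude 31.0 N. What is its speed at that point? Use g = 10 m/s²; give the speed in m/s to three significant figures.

5.93 m/s

At the top, T + mg = mv²/r, so v = √(r(T/m + g)) = √(1.87 × (31.0/3.52 + 10.0)) = √(1.87 × 18.81) = √35.17 = 5.930 m/s.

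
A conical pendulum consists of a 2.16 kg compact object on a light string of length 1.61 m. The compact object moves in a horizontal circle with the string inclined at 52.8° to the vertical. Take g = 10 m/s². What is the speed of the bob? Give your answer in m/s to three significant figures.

4.11 m/s

The radius of the circle is r = L sinθ = 1.61 × sin 52.8° = 1.282 m.
Horizontally T sinθ = mv²/r and vertically T cosθ = mg, so tanθ = v²/(rg).
v = √(r g tanθ) = √(1.282 × 10.0 × 1.317) = √16.90 = 4.110 m/s.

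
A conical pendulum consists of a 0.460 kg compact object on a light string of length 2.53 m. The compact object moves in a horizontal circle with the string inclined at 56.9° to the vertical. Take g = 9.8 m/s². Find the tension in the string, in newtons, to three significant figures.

8.25 N

Vertically the bob has no acceleration, so T cosθ = mg.
T = mg/cosθ = 0.460 × 9.8 / cos 56.9° = 4.508/0.5461 = 8.255 N.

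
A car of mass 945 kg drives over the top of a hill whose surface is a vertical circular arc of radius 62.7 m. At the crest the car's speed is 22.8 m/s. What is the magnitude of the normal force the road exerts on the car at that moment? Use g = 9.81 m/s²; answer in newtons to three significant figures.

At the crest the centripetal acceleration points downward (toward the centre of the arc), so mg − N = mv²/r.
N = m(g − v²/r) = 945 × (9.81 − (22.8)²/62.7) = 945 × (9.81 − 8.291) = 945 × 1.519 = 1436 N.

1440 N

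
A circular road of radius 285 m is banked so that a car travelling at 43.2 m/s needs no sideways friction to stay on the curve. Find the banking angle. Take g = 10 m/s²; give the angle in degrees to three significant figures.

33.2°

For a frictionless banked turn: horizontally N sinθ = mv²/r and vertically N cosθ = mg.
Dividing: tanθ = v²/(r g) = (43.2)²/(285 × 10.0) = 1866/2850 = 0.6548.
θ = arctan(0.6548) = 33.22°.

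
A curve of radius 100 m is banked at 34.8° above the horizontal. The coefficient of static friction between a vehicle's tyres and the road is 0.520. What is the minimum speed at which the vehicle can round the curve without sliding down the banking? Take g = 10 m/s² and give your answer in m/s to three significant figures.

At the minimum speed, friction acts up the slope at its limiting value f = μN. Radially (horizontal, toward centre): N sinθ − μN cosθ = mv²/r. Vertically: N cosθ + μN sinθ = mg.
Dividing: v² = r g (sinθ − μcosθ)/(cosθ + μsinθ).
sinθ − μcosθ = 0.5707 − 0.520×0.8211 = 0.1437; cosθ + μsinθ = 0.8211 + 0.520×0.5707 = 1.118.
v² = 100 × 10.0 × 0.1437/1.118 = 128.6 m²/s², so v = 11.34 m/s.

11.3 m/s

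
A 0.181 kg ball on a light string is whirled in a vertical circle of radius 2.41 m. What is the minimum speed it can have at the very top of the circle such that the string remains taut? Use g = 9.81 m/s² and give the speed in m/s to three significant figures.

At the highest point the centre is directly below, so both the weight and T act inward: T + mg = mv²/r.
At minimum speed T → 0, so mg = mv_min²/r ⇒ v_min = √(g r) = √(9.81 × 2.41) = 4.862 m/s.

4.86 m/s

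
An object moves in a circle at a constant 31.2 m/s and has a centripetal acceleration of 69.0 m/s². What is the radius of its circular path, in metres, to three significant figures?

a_c = v²/r ⇒ r = v²/a_c = (31.2)²/69.0 = 973.4/69.0 = 14.11 m.

14.1 m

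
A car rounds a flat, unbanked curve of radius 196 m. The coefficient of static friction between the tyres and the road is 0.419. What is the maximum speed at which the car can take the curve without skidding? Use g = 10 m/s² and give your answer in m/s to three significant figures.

28.7 m/s

On a flat curve, static friction is the only horizontal force, so it must supply the full centripetal force: μ_s m g = m v²/r.
Mass cancels: v_max = √(μ_s g r) = √(0.419 × 10.0 × 196) = √821.2 = 28.66 m/s.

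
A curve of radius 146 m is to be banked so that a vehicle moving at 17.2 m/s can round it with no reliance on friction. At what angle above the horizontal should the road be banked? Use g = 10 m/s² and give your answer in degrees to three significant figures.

With no friction, the horizontal component of the normal force provides the centripetal force: N sinθ = mv²/r, while N cosθ = mg vertically.
Dividing: tanθ = v²/(r g) = (17.2)²/(146 × 10.0) = 295.8/1460 = 0.2026.
θ = arctan(0.2026) = 11.45°.

11.5°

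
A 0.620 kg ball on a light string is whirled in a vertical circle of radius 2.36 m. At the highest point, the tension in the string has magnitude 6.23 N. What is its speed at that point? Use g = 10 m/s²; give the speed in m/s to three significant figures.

At the top, T + mg = mv²/r, so v = √(r(T/m + g)) = √(2.36 × (6.23/0.620 + 10.0)) = √(2.36 × 20.05) = √47.31 = 6.879 m/s.

6.88 m/s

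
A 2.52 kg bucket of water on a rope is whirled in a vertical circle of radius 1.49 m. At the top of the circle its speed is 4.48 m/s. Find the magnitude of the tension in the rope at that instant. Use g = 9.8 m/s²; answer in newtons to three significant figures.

9.25 N

At the top, both T and the weight mg point inward (toward the centre), so T + mg = mv²/r.
T = m(v²/r − g) = 2.52 × ((4.48)²/1.49 − 9.8) = 2.52 × (13.47 − 9.8) = 2.52 × 3.670 = 9.249 N.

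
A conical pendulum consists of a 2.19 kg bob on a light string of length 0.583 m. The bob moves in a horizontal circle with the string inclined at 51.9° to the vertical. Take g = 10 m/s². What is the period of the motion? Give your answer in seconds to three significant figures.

1.19 s

r = L sinθ = 0.4588 m. From T sinθ = mω²r and T cosθ = mg: tanθ = ω²r/g, so ω² = g tanθ / r = g/(L cosθ).
ω = √(g/(L cosθ)) = √(10.0/(0.583 × 0.6170)) = √27.80 = 5.272 rad/s.
Period = 2π/ω = 1.192 s.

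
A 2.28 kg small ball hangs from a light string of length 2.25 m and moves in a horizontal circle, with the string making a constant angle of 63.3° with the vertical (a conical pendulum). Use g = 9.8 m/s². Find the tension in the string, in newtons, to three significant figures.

Vertically the bob has no acceleration, so T cosθ = mg.
T = mg/cosθ = 2.28 × 9.8 / cos 63.3° = 22.34/0.4493 = 49.73 N.

49.7 N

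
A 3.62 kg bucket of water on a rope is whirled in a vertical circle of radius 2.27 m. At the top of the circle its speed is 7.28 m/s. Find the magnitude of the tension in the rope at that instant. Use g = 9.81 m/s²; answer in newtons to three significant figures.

At the top, both T and the weight mg point inward (toward the centre), so T + mg = mv²/r.
T = m(v²/r − g) = 3.62 × ((7.28)²/2.27 − 9.81) = 3.62 × (23.35 − 9.81) = 3.62 × 13.54 = 49.01 N.

49.0 N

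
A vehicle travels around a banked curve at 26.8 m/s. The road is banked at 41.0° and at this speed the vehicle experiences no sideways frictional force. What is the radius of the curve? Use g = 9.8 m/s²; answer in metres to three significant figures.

Frictionless banking: tanθ = v²/(rg), so r = v²/(g tanθ).
r = (26.8)²/(9.8 × tan 41.0°) = 718.2/(9.8 × 0.8693) = 718.2/8.519 = 84.31 m.

84.3 m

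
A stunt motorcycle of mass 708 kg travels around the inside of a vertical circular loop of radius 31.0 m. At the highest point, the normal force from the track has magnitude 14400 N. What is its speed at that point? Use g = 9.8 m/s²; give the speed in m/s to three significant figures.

At the top, N + mg = mv²/r, so v = √(r(N/m + g)) = √(31.0 × (14400/708 + 9.8)) = √(31.0 × 30.14) = √934.3 = 30.57 m/s.

30.6 m/s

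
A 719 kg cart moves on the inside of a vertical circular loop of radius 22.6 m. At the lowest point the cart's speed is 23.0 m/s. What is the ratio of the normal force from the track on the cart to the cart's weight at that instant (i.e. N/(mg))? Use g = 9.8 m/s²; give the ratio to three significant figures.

At the bottom, N − mg = mv²/r, so N = m(v²/r + g) and N/(mg) = v²/(rg) + 1 = (23.0)²/(22.6 × 9.8) + 1 = 2.388 + 1 = 3.388.

3.39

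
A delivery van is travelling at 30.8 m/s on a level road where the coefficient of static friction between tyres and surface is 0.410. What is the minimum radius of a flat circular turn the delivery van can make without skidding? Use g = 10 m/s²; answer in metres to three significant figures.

At the limit, μ_s m g = m v²/r, so r_min = v²/(μ_s g) = (30.8)²/(0.410 × 10.0) = 948.6/4.100 = 231.4 m.

231 m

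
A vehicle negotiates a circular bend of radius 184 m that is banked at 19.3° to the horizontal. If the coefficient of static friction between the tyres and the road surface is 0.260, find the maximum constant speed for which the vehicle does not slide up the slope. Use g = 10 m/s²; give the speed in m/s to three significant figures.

At the maximum speed, friction acts down the slope at its limiting value f = μN. Radially (horizontal, toward centre): N sinθ + μN cosθ = mv²/r. Vertically: N cosθ − μN sinθ = mg.
Dividing: v² = r g (sinθ + μcosθ)/(cosθ − μsinθ).
sinθ + μcosθ = 0.3305 + 0.260×0.9438 = 0.5759; cosθ − μsinθ = 0.9438 − 0.260×0.3305 = 0.8579.
v² = 184 × 10.0 × 0.5759/0.8579 = 1235 m²/s², so v = 35.15 m/s.

35.1 m/s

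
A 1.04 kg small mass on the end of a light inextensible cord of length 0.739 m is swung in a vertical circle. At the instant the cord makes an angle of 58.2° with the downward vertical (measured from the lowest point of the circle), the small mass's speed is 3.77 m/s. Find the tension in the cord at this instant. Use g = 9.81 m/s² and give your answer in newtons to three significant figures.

Take the radial direction toward the centre of the circle as positive. The component of the weight along the string toward the centre is −mg cos φ (φ measured from the bottom), so Newton's second law along the string gives T − mg cos φ = m v²/r.
cos 58.2° = 0.5270, so T = m(v²/r + g cos φ) = 1.04 × ((3.77)²/0.739 + 9.81 × 0.5270) = 1.04 × (19.23 + (5.169)) = 1.04 × 24.40 = 25.38 N.

25.4 N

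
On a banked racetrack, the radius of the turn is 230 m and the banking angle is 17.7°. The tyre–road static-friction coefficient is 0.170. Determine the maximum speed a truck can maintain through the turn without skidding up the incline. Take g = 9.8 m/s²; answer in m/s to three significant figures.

34.1 m/s

At the maximum speed, friction acts down the slope at its limiting value f = μN. Radially (horizontal, toward centre): N sinθ + μN cosθ = mv²/r. Vertically: N cosθ − μN sinθ = mg.
Dividing: v² = r g (sinθ + μcosθ)/(cosθ − μsinθ).
sinθ + μcosθ = 0.3040 + 0.170×0.9527 = 0.4660; cosθ − μsinθ = 0.9527 − 0.170×0.3040 = 0.9010.
v² = 230 × 9.8 × 0.4660/0.9010 = 1166 m²/s², so v = 34.14 m/s.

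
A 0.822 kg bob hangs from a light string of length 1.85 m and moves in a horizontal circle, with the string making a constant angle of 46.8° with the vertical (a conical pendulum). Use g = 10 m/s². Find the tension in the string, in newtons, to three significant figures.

12.0 N

Vertically the bob has no acceleration, so T cosθ = mg.
T = mg/cosθ = 0.822 × 10.0 / cos 46.8° = 8.220/0.6845 = 12.01 N.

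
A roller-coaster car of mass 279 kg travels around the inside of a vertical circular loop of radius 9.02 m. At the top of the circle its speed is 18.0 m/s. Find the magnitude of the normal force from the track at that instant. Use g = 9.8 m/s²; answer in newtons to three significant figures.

7290 N

At the top, both N and the weight mg point inward (toward the centre), so N + mg = mv²/r.
N = m(v²/r − g) = 279 × ((18.0)²/9.02 − 9.8) = 279 × (35.92 − 9.8) = 279 × 26.12 = 7288 N.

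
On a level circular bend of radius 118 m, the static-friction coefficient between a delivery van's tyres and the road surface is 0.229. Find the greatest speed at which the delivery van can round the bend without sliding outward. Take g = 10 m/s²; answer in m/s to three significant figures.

Friction provides the centripetal force on a flat curve. At maximum speed it is at its limiting value: μ_s m g = m v²/r.
Mass cancels: v_max = √(μ_s g r) = √(0.229 × 10.0 × 118) = √270.2 = 16.44 m/s.

16.4 m/s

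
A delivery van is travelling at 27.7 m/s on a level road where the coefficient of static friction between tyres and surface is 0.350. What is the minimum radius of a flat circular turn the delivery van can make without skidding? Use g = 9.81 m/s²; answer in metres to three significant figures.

At the limit, μ_s m g = m v²/r, so r_min = v²/(μ_s g) = (27.7)²/(0.350 × 9.81) = 767.3/3.434 = 223.5 m.

223 m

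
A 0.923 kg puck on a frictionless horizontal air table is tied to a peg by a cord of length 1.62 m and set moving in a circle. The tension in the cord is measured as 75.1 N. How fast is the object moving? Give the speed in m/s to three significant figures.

11.5 m/s

T = m v²/r ⇒ v = √(T r / m) = √(75.1 × 1.62 / 0.923) = √131.8 = 11.48 m/s.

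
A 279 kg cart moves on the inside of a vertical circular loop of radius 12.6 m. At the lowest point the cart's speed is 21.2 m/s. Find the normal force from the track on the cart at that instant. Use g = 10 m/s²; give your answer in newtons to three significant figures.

12700 N

At the lowest point, N points up (toward the centre) and the weight mg points down (away from the centre), so the net inward force is N − mg = mv²/r.
N = m(v²/r + g) = 279 × ((21.2)²/12.6 + 10.0) = 279 × (35.67 + 10.0) = 279 × 45.67 = 12740 N.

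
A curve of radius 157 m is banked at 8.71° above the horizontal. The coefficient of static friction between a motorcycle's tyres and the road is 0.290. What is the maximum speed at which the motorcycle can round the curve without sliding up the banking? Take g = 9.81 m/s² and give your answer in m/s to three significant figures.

26.7 m/s

At the maximum speed, friction acts down the slope at its limiting value f = μN. Radially (horizontal, toward centre): N sinθ + μN cosθ = mv²/r. Vertically: N cosθ − μN sinθ = mg.
Dividing: v² = r g (sinθ + μcosθ)/(cosθ − μsinθ).
sinθ + μcosθ = 0.1514 + 0.290×0.9885 = 0.4381; cosθ − μsinθ = 0.9885 − 0.290×0.1514 = 0.9446.
v² = 157 × 9.81 × 0.4381/0.9446 = 714.3 m²/s², so v = 26.73 m/s.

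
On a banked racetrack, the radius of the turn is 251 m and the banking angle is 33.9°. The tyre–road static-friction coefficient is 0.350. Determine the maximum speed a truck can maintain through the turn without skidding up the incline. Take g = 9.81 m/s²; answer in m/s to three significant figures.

57.4 m/s

At the maximum speed, friction acts down the slope at its limiting value f = μN. Radially (horizontal, toward centre): N sinθ + μN cosθ = mv²/r. Vertically: N cosθ − μN sinθ = mg.
Dividing: v² = r g (sinθ + μcosθ)/(cosθ − μsinθ).
sinθ + μcosθ = 0.5577 + 0.350×0.8300 = 0.8482; cosθ − μsinθ = 0.8300 − 0.350×0.5577 = 0.6348.
v² = 251 × 9.81 × 0.8482/0.6348 = 3290 m²/s², so v = 57.36 m/s.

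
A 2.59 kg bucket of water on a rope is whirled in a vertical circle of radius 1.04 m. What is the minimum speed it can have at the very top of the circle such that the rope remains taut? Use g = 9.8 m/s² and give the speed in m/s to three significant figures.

At the highest point the centre is directly below, so both the weight and T act inward: T + mg = mv²/r.
At minimum speed T → 0, so mg = mv_min²/r ⇒ v_min = √(g r) = √(9.8 × 1.04) = 3.192 m/s.

3.19 m/s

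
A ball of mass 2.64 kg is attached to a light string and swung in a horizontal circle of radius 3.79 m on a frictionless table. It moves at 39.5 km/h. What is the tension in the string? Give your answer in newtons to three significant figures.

v = 39.5 km/h = 39.5/3.6 = 10.97 m/s.
The tension is the only horizontal force, so it supplies the full centripetal force: T = m v²/r = 2.64 × (10.97)²/3.79 = 2.64 × 120.4/3.79 = 83.86 N.

83.9 N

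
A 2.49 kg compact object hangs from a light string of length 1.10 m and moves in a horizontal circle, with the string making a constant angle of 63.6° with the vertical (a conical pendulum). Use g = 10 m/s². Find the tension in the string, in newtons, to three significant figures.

56.0 N

Vertically the bob has no acceleration, so T cosθ = mg.
T = mg/cosθ = 2.49 × 10.0 / cos 63.6° = 24.90/0.4446 = 56.00 N.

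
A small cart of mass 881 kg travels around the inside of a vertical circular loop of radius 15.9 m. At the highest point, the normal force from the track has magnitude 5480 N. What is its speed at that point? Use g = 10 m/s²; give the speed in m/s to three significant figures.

16.1 m/s

At the top, N + mg = mv²/r, so v = √(r(N/m + g)) = √(15.9 × (5480/881 + 10.0)) = √(15.9 × 16.22) = √257.9 = 16.06 m/s.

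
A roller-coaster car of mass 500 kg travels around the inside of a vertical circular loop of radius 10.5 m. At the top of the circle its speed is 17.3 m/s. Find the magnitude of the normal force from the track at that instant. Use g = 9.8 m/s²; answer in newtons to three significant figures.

At the top, both N and the weight mg point inward (toward the centre), so N + mg = mv²/r.
N = m(v²/r − g) = 500 × ((17.3)²/10.5 − 9.8) = 500 × (28.50 − 9.8) = 500 × 18.70 = 9352 N.

9350 N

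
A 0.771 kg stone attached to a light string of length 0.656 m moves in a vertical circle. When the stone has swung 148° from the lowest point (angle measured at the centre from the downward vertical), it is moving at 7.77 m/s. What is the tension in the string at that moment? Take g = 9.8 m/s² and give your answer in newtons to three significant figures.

Take the radial direction toward the centre of the circle as positive. The component of the weight along the string toward the centre is −mg cos φ (φ measured from the bottom), so Newton's second law along the string gives T − mg cos φ = m v²/r.
cos 148° = -0.8480, so T = m(v²/r + g cos φ) = 0.771 × ((7.77)²/0.656 + 9.8 × -0.8480) = 0.771 × (92.03 + (-8.311)) = 0.771 × 83.72 = 64.55 N.

64.5 N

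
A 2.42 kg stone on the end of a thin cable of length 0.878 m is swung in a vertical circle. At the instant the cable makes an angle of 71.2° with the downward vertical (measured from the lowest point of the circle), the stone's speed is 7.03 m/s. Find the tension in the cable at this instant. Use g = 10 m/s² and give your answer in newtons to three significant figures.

144 N

Take the radial direction toward the centre of the circle as positive. The component of the weight along the string toward the centre is −mg cos φ (φ measured from the bottom), so Newton's second law along the string gives T − mg cos φ = m v²/r.
cos 71.2° = 0.3223, so T = m(v²/r + g cos φ) = 2.42 × ((7.03)²/0.878 + 10.0 × 0.3223) = 2.42 × (56.29 + (3.223)) = 2.42 × 59.51 = 144.0 N.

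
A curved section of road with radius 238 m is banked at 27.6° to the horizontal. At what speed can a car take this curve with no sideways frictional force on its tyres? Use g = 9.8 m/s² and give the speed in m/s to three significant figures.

34.9 m/s

On a frictionless banked curve, N sinθ = mv²/r and N cosθ = mg, so tanθ = v²/(rg).
v = √(r g tanθ) = √(238 × 9.8 × tan 27.6°) = √(238 × 9.8 × 0.5228) = √1219 = 34.92 m/s.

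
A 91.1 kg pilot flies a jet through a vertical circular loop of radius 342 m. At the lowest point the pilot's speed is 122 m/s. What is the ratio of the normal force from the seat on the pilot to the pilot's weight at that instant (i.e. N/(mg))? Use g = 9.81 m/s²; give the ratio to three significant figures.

At the bottom, N − mg = mv²/r, so N = m(v²/r + g) and N/(mg) = v²/(rg) + 1 = (122)²/(342 × 9.81) + 1 = 4.436 + 1 = 5.436.

5.44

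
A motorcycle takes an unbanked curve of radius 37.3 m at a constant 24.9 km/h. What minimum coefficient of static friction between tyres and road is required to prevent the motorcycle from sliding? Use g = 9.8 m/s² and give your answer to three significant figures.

0.131

v = 24.9/3.6 = 6.917 m/s.
Friction provides the centripetal force: μ_s m g = m v²/r, so μ_s = v²/(g r) = (6.917)²/(9.8 × 37.3) = 47.84/365.5 = 0.1309.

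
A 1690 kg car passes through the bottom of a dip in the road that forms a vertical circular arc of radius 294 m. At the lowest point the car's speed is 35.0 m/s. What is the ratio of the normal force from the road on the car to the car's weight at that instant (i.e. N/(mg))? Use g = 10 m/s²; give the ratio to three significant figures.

At the bottom, N − mg = mv²/r, so N = m(v²/r + g) and N/(mg) = v²/(rg) + 1 = (35.0)²/(294 × 10.0) + 1 = 0.4167 + 1 = 1.417.

1.42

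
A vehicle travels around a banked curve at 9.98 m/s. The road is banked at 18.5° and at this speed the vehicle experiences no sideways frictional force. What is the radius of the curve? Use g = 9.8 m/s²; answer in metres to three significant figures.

Frictionless banking: tanθ = v²/(rg), so r = v²/(g tanθ).
r = (9.98)²/(9.8 × tan 18.5°) = 99.60/(9.8 × 0.3346) = 99.60/3.279 = 30.37 m.

30.4 m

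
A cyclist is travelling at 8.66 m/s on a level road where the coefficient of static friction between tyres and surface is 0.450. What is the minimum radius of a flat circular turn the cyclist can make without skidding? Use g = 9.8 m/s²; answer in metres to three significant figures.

17.0 m

At the limit, μ_s m g = m v²/r, so r_min = v²/(μ_s g) = (8.66)²/(0.450 × 9.8) = 75.00/4.410 = 17.01 m.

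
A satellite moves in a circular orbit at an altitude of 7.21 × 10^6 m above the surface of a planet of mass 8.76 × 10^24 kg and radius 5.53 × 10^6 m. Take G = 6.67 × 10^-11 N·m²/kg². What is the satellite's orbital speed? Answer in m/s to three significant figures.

Orbital radius r = R + h = 5.53 × 10^6 + 7.21 × 10^6 = 1.274 × 10^7 m.
Gravity supplies the centripetal force: G M m / r² = m v² / r, so v = √(GM/r).
v = √(6.67 × 10^-11 × 8.76 × 10^24 / 1.274 × 10^7) = √(4.586 × 10^7) = 6772 m/s.

6770 m/s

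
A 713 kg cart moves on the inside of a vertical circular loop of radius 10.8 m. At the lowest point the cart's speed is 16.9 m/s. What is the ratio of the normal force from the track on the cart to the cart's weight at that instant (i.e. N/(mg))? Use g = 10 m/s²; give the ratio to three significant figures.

3.64

At the bottom, N − mg = mv²/r, so N = m(v²/r + g) and N/(mg) = v²/(rg) + 1 = (16.9)²/(10.8 × 10.0) + 1 = 2.645 + 1 = 3.645.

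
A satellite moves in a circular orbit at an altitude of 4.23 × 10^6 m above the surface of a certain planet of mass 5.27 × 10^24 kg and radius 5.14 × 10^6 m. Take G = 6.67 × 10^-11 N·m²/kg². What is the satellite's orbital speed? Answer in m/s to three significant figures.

6120 m/s

Orbital radius r = R + h = 5.14 × 10^6 + 4.23 × 10^6 = 9.370 × 10^6 m.
Gravity supplies the centripetal force: G M m / r² = m v² / r, so v = √(GM/r).
v = √(6.67 × 10^-11 × 5.27 × 10^24 / 9.370 × 10^6) = √(3.751 × 10^7) = 6125 m/s.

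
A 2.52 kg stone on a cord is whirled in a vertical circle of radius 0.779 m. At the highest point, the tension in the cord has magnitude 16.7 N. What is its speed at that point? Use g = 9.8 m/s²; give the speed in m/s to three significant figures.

3.58 m/s

At the top, T + mg = mv²/r, so v = √(r(T/m + g)) = √(0.779 × (16.7/2.52 + 9.8)) = √(0.779 × 16.43) = √12.80 = 3.577 m/s.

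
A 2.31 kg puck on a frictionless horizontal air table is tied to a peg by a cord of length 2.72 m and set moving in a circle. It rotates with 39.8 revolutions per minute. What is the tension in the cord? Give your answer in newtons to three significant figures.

109 N

ω = 39.8 rev/min × 2π/60 = 4.168 rad/s, so v = ωr = 4.168 × 2.72 = 11.34 m/s.
The tension is the only horizontal force, so it supplies the full centripetal force: T = m v²/r = 2.31 × (11.34)²/2.72 = 2.31 × 128.5/2.72 = 109.1 N.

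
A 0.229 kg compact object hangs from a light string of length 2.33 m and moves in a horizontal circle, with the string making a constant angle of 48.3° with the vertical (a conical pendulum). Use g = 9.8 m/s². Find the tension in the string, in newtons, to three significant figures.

Vertically the bob has no acceleration, so T cosθ = mg.
T = mg/cosθ = 0.229 × 9.8 / cos 48.3° = 2.244/0.6652 = 3.374 N.

3.37 N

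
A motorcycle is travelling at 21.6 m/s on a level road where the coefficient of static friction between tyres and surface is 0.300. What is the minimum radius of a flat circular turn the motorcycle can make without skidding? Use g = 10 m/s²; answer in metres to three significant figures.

156 m

At the limit, μ_s m g = m v²/r, so r_min = v²/(μ_s g) = (21.6)²/(0.300 × 10.0) = 466.6/3.000 = 155.5 m.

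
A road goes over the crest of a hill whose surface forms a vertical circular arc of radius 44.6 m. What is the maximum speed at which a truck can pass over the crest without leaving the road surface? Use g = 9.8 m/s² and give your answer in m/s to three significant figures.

20.9 m/s

At the crest the centre of the circle is below the truck, so the net downward (centripetal) force is mg − N = mv²/r.
The truck leaves the road when N → 0, giving v_max = √(g r) = √(9.8 × 44.6) = 20.91 m/s.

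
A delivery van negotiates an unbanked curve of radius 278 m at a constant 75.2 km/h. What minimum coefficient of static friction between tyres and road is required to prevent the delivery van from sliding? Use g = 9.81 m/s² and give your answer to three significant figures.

0.160

v = 75.2/3.6 = 20.89 m/s.
Friction provides the centripetal force: μ_s m g = m v²/r, so μ_s = v²/(g r) = (20.89)²/(9.81 × 278) = 436.3/2727 = 0.1600.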